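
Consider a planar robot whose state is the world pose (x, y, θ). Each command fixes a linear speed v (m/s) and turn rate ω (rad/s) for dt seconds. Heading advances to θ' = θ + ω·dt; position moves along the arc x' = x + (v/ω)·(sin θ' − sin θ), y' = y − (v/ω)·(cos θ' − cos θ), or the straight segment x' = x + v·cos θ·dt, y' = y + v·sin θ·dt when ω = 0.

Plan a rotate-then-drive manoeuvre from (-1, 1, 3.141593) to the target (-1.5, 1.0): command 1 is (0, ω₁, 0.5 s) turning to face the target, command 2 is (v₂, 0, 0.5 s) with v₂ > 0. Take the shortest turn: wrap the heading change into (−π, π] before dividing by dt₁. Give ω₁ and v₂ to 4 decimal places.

ω₁ = 0.0000, v₂ = 1.0000

heading to target = atan2(1−1, -1.5−-1) = 3.1416
Δθ = wrap(3.1416 − 3.1416) = 0.0000; ω₁ = Δθ/dt₁ = 0.0000
distance = √((-1.5−-1)² + (1−1)²) = 0.5000; v₂ = distance/dt₂ = 1.0000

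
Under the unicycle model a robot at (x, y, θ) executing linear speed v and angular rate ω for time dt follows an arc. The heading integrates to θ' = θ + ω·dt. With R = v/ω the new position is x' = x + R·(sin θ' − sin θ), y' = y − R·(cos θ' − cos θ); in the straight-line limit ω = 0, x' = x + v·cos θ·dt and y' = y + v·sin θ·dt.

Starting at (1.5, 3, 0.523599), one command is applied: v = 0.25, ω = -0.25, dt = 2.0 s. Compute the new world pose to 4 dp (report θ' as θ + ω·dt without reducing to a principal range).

(1.9764, 3.1337, 0.0236)

θ' = 0.5236 + -0.25·2.0 = 0.0236
R = v/ω = 0.25/-0.25 = -1.0000
x' = 1.5 + -1.0000·(sin 0.0236 − sin 0.5236) = 1.9764
y' = 3 − -1.0000·(cos 0.0236 − cos 0.5236) = 3.1337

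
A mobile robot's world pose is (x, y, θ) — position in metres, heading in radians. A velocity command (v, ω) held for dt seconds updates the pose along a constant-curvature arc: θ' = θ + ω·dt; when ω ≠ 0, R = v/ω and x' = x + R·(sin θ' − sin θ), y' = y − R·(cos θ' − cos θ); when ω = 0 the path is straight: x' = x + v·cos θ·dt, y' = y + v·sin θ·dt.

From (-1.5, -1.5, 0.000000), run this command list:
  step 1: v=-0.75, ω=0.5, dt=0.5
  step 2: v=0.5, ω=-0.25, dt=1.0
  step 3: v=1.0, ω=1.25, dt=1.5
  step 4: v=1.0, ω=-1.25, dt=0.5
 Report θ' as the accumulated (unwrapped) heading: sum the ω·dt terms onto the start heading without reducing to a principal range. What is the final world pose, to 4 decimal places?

(-0.6089, 0.0471, 1.2500)

step 1: θ'=0.2500 (R=-1.5000) → pose (-1.8711, -1.5466, 0.2500)
step 2: θ'=0.0000 (R=-2.0000) → pose (-1.3763, -1.4845, 0.0000)
step 3: θ'=1.8750 (R=0.8000) → pose (-0.6130, -0.4448, 1.8750)
step 4: θ'=1.2500 (R=-0.8000) → pose (-0.6089, 0.0471, 1.2500)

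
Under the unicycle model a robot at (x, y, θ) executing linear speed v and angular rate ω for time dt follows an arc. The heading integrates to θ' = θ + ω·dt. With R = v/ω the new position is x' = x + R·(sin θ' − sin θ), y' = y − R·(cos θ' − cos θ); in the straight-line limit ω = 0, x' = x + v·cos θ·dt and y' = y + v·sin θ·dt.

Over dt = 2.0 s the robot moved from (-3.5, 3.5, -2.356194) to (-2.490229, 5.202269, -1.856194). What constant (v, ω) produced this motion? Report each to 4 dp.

Δθ = -1.856194 − -2.356194 = 0.500000
ω = Δθ/dt = 0.500000/2.0 = 0.2500
R = −Δy/(cos θ' − cos θ) = -4.0000
v = R·ω = -4.0000·0.2500 = -1.0000

v = -1.0000, ω = 0.2500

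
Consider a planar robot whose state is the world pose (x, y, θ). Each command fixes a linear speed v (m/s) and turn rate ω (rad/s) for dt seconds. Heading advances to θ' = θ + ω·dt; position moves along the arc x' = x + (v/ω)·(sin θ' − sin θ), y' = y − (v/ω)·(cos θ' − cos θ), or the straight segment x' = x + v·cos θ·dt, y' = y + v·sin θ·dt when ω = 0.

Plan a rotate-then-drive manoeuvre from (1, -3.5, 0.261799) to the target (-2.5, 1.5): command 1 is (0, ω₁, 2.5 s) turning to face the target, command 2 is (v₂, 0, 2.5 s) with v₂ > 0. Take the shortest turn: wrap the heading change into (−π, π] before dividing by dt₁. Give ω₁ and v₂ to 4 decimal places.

heading to target = atan2(1.5−-3.5, -2.5−1) = 2.1815
Δθ = wrap(2.1815 − 0.2618) = 1.9197; ω₁ = Δθ/dt₁ = 0.7679
distance = √((-2.5−1)² + (1.5−-3.5)²) = 6.1033; v₂ = distance/dt₂ = 2.4413

ω₁ = 0.7679, v₂ = 2.4413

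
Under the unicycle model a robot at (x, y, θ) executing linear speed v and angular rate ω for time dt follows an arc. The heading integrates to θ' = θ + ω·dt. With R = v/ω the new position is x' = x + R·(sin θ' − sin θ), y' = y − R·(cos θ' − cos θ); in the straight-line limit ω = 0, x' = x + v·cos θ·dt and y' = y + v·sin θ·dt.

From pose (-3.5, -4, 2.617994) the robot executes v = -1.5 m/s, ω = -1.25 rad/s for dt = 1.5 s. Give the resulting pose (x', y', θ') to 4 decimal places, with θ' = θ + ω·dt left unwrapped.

(-3.2882, -5.9230, 0.7430)

θ' = 2.6180 + -1.25·1.5 = 0.7430
R = v/ω = -1.5/-1.25 = 1.2000
x' = -3.5 + 1.2000·(sin 0.7430 − sin 2.6180) = -3.2882
y' = -4 − 1.2000·(cos 0.7430 − cos 2.6180) = -5.9230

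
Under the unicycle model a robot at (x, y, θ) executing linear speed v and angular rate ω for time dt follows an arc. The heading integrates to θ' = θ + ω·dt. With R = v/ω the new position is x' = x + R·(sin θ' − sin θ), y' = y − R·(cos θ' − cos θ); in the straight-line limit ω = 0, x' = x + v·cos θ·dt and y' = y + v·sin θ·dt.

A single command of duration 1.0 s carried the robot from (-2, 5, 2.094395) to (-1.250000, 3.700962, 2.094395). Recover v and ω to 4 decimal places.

Δθ = 2.094395 − 2.094395 = 0.000000
ω = Δθ/dt = 0.000000/1.0 = 0.0000
ω = 0 → v = (Δx·cos θ + Δy·sin θ)/dt = -1.5000

v = -1.5000, ω = 0.0000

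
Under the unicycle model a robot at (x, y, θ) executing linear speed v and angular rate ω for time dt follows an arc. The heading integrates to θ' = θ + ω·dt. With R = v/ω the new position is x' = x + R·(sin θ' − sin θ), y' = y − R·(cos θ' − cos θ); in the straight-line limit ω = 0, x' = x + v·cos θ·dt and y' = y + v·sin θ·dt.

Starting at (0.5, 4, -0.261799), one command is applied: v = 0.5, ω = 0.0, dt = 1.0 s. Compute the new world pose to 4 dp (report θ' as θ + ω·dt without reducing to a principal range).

θ' = -0.2618 + 0.0·1.0 = -0.2618
ω = 0 → straight: x' = 0.5 + 0.5·cos(-0.2618)·1.0 = 0.9830
y' = 4 + 0.5·sin(-0.2618)·1.0 = 3.8706

(0.9830, 3.8706, -0.2618)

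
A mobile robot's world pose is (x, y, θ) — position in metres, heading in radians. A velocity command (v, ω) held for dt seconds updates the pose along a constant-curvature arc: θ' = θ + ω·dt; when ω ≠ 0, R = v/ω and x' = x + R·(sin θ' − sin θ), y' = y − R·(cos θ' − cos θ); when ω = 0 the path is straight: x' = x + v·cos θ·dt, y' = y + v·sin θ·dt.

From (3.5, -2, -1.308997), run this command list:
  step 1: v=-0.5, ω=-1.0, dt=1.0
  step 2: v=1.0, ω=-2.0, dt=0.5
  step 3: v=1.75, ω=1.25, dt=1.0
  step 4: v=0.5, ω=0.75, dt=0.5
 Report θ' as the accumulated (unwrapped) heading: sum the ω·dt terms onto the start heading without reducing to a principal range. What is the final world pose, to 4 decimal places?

(1.6166, -2.6518, -1.6840)

step 1: θ'=-2.3090 (R=0.5000) → pose (3.6131, -1.5341, -2.3090)
step 2: θ'=-3.3090 (R=-0.5000) → pose (3.1600, -1.6906, -3.3090)
step 3: θ'=-2.0590 (R=1.4000) → pose (1.6902, -2.4144, -2.0590)
step 4: θ'=-1.6840 (R=0.6667) → pose (1.6166, -2.6518, -1.6840)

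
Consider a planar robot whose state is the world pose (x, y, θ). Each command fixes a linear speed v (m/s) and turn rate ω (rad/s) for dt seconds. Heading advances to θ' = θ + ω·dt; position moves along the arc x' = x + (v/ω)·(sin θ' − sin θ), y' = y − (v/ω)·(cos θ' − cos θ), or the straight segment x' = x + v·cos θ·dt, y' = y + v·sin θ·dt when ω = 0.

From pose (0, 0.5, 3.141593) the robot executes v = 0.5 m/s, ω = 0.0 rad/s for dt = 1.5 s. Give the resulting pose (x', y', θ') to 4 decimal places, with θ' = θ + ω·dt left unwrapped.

θ' = 3.1416 + 0.0·1.5 = 3.1416
ω = 0 → straight: x' = 0 + 0.5·cos(3.1416)·1.5 = -0.7500
y' = 0.5 + 0.5·sin(3.1416)·1.5 = 0.5000

(-0.7500, 0.5000, 3.1416)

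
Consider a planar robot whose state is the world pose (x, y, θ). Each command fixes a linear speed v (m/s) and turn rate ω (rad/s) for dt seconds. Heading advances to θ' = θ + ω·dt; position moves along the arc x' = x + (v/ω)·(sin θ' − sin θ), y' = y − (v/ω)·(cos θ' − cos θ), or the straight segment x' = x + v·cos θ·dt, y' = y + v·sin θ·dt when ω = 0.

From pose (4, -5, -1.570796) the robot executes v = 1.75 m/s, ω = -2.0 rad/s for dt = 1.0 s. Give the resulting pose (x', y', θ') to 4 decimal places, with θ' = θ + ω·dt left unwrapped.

(2.7609, -5.7956, -3.5708)

θ' = -1.5708 + -2.0·1.0 = -3.5708
R = v/ω = 1.75/-2.0 = -0.8750
x' = 4 + -0.8750·(sin -3.5708 − sin -1.5708) = 2.7609
y' = -5 − -0.8750·(cos -3.5708 − cos -1.5708) = -5.7956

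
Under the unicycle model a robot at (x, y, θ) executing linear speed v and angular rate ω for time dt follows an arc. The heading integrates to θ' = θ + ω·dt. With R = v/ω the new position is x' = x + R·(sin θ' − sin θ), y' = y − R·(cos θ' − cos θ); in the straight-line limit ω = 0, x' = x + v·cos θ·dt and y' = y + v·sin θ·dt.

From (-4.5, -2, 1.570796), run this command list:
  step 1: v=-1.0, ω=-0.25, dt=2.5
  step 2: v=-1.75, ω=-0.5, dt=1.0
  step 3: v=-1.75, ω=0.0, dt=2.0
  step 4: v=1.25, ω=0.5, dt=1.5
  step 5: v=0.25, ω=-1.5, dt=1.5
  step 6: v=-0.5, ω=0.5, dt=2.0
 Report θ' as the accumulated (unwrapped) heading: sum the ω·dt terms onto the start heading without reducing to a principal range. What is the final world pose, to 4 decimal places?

step 1: θ'=0.9458 (R=4.0000) → pose (-5.2561, -4.3404, 0.9458)
step 2: θ'=0.4458 (R=3.5000) → pose (-6.5854, -5.4505, 0.4458)
step 3: θ'=0.4458 (straight) → pose (-9.7433, -6.9596, 0.4458)
step 4: θ'=1.1958 (R=2.5000) → pose (-8.4950, -5.6196, 1.1958)
step 5: θ'=-1.0542 (R=-0.1667) → pose (-8.1950, -5.5983, -1.0542)
step 6: θ'=-0.0542 (R=-1.0000) → pose (-9.0103, -5.0937, -0.0542)

(-9.0103, -5.0937, -0.0542)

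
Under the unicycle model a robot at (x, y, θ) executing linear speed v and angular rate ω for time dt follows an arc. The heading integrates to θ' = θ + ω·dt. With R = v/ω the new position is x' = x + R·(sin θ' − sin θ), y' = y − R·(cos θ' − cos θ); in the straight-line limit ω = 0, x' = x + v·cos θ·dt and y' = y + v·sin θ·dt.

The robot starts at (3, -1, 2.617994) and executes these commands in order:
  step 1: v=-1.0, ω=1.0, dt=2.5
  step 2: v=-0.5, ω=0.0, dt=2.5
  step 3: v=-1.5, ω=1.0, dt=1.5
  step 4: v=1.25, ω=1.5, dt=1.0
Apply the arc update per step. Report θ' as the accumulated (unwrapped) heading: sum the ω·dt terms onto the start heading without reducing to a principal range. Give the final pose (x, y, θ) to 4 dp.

step 1: θ'=5.1180 (R=-1.0000) → pose (4.4189, 0.2606, 5.1180)
step 2: θ'=5.1180 (straight) → pose (3.9256, 1.4092, 5.1180)
step 3: θ'=6.6180 (R=-1.5000) → pose (2.0545, 2.2340, 6.6180)
step 4: θ'=8.1180 (R=0.8333) → pose (2.5851, 3.2386, 8.1180)

(2.5851, 3.2386, 8.1180)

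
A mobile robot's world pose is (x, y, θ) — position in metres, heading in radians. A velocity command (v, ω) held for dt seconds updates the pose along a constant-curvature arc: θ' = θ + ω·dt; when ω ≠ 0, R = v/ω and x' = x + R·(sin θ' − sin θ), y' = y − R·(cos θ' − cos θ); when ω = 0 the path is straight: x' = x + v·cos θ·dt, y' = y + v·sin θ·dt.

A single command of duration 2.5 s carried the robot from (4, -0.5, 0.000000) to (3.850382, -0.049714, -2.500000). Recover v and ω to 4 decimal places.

Δθ = -2.500000 − 0.000000 = -2.500000
ω = Δθ/dt = -2.500000/2.5 = -1.0000
R = −Δy/(cos θ' − cos θ) = 0.2500
v = R·ω = 0.2500·-1.0000 = -0.2500

v = -0.2500, ω = -1.0000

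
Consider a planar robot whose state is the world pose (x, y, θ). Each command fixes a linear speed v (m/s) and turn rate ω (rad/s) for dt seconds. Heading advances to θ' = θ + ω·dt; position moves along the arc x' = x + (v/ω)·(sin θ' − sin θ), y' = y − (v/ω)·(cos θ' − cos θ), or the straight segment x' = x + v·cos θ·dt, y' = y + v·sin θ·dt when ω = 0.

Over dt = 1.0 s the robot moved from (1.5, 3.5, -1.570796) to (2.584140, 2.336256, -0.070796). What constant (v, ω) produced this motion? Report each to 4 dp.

v = 1.7500, ω = 1.5000

Δθ = -0.070796 − -1.570796 = 1.500000
ω = Δθ/dt = 1.500000/1.0 = 1.5000
R = −Δy/(cos θ' − cos θ) = 1.1667
v = R·ω = 1.1667·1.5000 = 1.7500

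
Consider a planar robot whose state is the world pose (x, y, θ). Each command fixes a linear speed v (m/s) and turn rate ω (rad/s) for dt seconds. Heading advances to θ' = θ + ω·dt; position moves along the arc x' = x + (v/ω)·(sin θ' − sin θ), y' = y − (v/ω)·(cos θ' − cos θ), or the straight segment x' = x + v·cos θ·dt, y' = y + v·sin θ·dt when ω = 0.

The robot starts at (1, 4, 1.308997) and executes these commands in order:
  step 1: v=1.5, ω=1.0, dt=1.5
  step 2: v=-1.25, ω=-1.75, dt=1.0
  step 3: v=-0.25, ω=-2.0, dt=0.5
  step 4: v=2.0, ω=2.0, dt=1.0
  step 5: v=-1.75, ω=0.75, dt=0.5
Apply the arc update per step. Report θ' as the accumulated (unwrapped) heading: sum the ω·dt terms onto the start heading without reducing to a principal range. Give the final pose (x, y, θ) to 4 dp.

step 1: θ'=2.8090 (R=1.5000) → pose (0.0409, 5.8060, 2.8090)
step 2: θ'=1.0590 (R=0.7143) → pose (0.4304, 4.7811, 1.0590)
step 3: θ'=0.0590 (R=0.1250) → pose (0.3288, 4.7175, 0.0590)
step 4: θ'=2.0590 (R=1.0000) → pose (1.1530, 6.1848, 2.0590)
step 5: θ'=2.4340 (R=-2.3333) → pose (1.6971, 5.5061, 2.4340)

(1.6971, 5.5061, 2.4340)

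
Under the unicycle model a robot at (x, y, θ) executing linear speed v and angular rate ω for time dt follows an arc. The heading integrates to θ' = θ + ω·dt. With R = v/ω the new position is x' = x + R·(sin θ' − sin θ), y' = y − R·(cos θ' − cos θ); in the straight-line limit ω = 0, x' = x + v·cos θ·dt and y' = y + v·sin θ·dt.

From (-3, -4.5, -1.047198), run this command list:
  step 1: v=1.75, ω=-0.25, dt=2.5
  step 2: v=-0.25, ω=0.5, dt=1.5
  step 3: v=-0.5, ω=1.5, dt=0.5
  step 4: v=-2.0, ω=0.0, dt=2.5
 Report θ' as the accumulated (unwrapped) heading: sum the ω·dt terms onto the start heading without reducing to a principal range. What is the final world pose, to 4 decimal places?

step 1: θ'=-1.6722 (R=-7.0000) → pose (-2.0981, -8.7086, -1.6722)
step 2: θ'=-0.9222 (R=-0.5000) → pose (-2.1971, -8.3559, -0.9222)
step 3: θ'=-0.1722 (R=-0.3333) → pose (-2.4056, -8.2289, -0.1722)
step 4: θ'=-0.1722 (straight) → pose (-7.3317, -7.3722, -0.1722)

(-7.3317, -7.3722, -0.1722)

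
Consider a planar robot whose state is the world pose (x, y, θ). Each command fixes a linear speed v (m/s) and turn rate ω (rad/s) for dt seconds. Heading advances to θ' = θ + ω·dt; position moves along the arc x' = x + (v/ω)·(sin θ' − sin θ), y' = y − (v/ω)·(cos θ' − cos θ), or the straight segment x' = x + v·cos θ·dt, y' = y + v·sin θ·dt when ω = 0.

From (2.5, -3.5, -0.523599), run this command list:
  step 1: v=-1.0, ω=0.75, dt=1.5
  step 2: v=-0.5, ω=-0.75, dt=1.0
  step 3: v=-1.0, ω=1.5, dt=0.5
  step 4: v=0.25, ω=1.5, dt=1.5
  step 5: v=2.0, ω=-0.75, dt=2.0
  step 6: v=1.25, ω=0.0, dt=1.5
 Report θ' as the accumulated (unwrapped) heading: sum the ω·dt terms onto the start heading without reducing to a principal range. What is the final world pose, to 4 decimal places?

(-1.3511, 1.4882, 1.3514)

step 1: θ'=0.6014 (R=-1.3333) → pose (1.0789, -3.5553, 0.6014)
step 2: θ'=-0.1486 (R=0.6667) → pose (0.6030, -3.6649, -0.1486)
step 3: θ'=0.6014 (R=-0.6667) → pose (0.1271, -3.7746, 0.6014)
step 4: θ'=2.8514 (R=0.1667) → pose (0.0805, -3.4774, 2.8514)
step 5: θ'=1.3514 (R=-2.6667) → pose (-1.7592, -0.3419, 1.3514)
step 6: θ'=1.3514 (straight) → pose (-1.3511, 1.4882, 1.3514)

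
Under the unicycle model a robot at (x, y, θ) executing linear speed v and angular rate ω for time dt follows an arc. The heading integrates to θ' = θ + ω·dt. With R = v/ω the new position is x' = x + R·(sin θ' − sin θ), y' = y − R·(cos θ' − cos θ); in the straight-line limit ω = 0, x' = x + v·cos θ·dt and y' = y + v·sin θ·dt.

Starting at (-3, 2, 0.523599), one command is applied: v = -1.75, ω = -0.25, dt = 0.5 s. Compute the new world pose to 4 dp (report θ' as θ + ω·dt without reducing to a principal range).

θ' = 0.5236 + -0.25·0.5 = 0.3986
R = v/ω = -1.75/-0.25 = 7.0000
x' = -3 + 7.0000·(sin 0.3986 − sin 0.5236) = -3.7831
y' = 2 − 7.0000·(cos 0.3986 − cos 0.5236) = 1.6109

(-3.7831, 1.6109, 0.3986)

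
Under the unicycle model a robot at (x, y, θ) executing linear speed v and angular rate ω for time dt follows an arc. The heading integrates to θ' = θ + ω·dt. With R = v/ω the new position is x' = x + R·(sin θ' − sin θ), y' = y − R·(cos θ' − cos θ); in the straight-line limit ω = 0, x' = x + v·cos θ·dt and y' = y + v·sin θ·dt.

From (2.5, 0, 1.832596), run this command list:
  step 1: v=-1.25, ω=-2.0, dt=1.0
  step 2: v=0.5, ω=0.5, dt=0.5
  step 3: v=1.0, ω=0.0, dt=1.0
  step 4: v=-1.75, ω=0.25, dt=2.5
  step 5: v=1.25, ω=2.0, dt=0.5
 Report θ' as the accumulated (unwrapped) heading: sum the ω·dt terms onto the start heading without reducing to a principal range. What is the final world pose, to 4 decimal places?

(-0.7218, -1.8026, 1.7076)

step 1: θ'=-0.1674 (R=0.6250) → pose (1.7922, -0.7780, -0.1674)
step 2: θ'=0.0826 (R=1.0000) → pose (2.0413, -0.7886, 0.0826)
step 3: θ'=0.0826 (straight) → pose (3.0379, -0.7061, 0.0826)
step 4: θ'=0.7076 (R=-7.0000) → pose (-0.9347, -2.3627, 0.7076)
step 5: θ'=1.7076 (R=0.6250) → pose (-0.7218, -1.8026, 1.7076)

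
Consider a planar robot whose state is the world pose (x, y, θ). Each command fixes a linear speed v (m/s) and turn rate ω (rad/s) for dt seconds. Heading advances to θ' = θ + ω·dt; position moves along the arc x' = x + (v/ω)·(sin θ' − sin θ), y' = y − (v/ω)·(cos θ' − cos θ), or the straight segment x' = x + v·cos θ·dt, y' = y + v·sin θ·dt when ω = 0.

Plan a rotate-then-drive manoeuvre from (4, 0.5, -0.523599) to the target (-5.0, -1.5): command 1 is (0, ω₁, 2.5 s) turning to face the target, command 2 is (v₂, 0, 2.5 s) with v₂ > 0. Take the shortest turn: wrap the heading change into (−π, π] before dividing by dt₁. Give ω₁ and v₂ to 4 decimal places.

ω₁ = -0.9597, v₂ = 3.6878

heading to target = atan2(-1.5−0.5, -5−4) = -2.9229
Δθ = wrap(-2.9229 − -0.5236) = -2.3993; ω₁ = Δθ/dt₁ = -0.9597
distance = √((-5−4)² + (-1.5−0.5)²) = 9.2195; v₂ = distance/dt₂ = 3.6878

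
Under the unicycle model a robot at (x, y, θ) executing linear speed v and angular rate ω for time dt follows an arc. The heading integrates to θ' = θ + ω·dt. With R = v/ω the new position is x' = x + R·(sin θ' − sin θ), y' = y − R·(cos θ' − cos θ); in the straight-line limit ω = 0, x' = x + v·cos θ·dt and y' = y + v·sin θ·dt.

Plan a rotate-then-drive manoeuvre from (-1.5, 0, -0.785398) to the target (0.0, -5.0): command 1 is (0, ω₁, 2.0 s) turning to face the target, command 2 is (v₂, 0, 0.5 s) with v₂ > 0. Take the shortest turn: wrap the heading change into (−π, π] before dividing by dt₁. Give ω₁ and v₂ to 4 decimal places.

heading to target = atan2(-5−0, 0−-1.5) = -1.2793
Δθ = wrap(-1.2793 − -0.7854) = -0.4939; ω₁ = Δθ/dt₁ = -0.2470
distance = √((0−-1.5)² + (-5−0)²) = 5.2202; v₂ = distance/dt₂ = 10.4403

ω₁ = -0.2470, v₂ = 10.4403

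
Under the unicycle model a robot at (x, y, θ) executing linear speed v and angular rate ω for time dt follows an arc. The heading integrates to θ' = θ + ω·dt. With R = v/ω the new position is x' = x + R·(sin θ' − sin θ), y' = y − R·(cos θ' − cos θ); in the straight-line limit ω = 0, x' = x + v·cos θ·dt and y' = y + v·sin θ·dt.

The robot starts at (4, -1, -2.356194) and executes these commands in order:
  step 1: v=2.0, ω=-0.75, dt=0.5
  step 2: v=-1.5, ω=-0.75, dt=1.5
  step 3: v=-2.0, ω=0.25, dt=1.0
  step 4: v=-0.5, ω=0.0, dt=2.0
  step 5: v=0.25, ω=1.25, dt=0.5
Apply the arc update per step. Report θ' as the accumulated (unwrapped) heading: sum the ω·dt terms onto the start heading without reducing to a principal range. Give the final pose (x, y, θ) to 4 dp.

step 1: θ'=-2.7312 (R=-2.6667) → pose (3.1783, -1.5596, -2.7312)
step 2: θ'=-3.8562 (R=2.0000) → pose (5.2869, -1.8828, -3.8562)
step 3: θ'=-3.6062 (R=-8.0000) → pose (6.9449, -2.9920, -3.6062)
step 4: θ'=-3.6062 (straight) → pose (7.8389, -3.4401, -3.6062)
step 5: θ'=-2.9812 (R=0.2000) → pose (7.7173, -3.4214, -2.9812)

(7.7173, -3.4214, -2.9812)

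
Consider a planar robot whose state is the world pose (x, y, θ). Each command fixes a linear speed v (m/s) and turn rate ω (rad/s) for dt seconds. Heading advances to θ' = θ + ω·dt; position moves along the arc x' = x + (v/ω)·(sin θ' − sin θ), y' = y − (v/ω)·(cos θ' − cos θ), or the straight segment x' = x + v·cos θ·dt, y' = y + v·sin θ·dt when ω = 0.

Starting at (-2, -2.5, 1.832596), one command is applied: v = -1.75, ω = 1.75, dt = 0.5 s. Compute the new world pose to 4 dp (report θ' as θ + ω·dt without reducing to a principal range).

(-1.4546, -3.1485, 2.7076)

θ' = 1.8326 + 1.75·0.5 = 2.7076
R = v/ω = -1.75/1.75 = -1.0000
x' = -2 + -1.0000·(sin 2.7076 − sin 1.8326) = -1.4546
y' = -2.5 − -1.0000·(cos 2.7076 − cos 1.8326) = -3.1485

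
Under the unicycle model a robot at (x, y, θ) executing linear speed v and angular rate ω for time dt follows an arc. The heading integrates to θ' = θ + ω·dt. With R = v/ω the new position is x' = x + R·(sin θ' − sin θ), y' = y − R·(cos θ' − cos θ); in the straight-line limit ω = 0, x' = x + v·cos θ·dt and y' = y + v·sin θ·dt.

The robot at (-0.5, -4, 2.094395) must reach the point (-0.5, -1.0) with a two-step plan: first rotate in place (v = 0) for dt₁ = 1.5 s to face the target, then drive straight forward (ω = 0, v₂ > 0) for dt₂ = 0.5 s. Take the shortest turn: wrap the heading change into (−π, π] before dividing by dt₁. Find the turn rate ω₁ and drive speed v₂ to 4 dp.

heading to target = atan2(-1−-4, -0.5−-0.5) = 1.5708
Δθ = wrap(1.5708 − 2.0944) = -0.5236; ω₁ = Δθ/dt₁ = -0.3491
distance = √((-0.5−-0.5)² + (-1−-4)²) = 3.0000; v₂ = distance/dt₂ = 6.0000

ω₁ = -0.3491, v₂ = 6.0000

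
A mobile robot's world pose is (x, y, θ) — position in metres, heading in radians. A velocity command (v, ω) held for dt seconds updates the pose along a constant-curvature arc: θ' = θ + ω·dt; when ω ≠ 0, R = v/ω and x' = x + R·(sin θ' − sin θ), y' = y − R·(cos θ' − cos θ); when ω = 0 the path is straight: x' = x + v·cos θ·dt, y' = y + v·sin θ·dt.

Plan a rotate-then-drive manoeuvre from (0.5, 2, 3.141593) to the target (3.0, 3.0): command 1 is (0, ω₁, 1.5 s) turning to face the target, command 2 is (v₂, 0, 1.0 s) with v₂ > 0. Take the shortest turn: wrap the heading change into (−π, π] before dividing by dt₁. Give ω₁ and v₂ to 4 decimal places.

ω₁ = -1.8407, v₂ = 2.6926

heading to target = atan2(3−2, 3−0.5) = 0.3805
Δθ = wrap(0.3805 − 3.1416) = -2.7611; ω₁ = Δθ/dt₁ = -1.8407
distance = √((3−0.5)² + (3−2)²) = 2.6926; v₂ = distance/dt₂ = 2.6926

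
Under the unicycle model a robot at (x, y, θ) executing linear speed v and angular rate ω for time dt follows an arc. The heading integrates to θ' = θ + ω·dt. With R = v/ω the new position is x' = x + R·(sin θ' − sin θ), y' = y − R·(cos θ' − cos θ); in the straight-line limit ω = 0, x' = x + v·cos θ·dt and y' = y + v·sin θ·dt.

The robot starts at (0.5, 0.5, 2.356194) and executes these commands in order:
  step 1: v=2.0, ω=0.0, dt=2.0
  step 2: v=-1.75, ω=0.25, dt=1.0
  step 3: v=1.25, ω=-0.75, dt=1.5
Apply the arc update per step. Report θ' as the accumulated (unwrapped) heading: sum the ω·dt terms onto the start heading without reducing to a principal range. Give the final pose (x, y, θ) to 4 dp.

(-1.7596, 3.8403, 1.4812)

step 1: θ'=2.3562 (straight) → pose (-2.3284, 3.3284, 2.3562)
step 2: θ'=2.6062 (R=-7.0000) → pose (-0.9500, 2.2577, 2.6062)
step 3: θ'=1.4812 (R=-1.6667) → pose (-1.7596, 3.8403, 1.4812)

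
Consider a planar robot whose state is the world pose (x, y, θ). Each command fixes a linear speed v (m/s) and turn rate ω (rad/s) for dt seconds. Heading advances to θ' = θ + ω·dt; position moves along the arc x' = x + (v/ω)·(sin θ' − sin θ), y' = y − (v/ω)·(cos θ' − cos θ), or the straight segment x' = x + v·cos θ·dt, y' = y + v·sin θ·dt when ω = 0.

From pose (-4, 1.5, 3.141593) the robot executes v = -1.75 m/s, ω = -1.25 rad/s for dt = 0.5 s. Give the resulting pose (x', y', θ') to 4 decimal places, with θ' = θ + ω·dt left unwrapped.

(-3.1809, 1.2353, 2.5166)

θ' = 3.1416 + -1.25·0.5 = 2.5166
R = v/ω = -1.75/-1.25 = 1.4000
x' = -4 + 1.4000·(sin 2.5166 − sin 3.1416) = -3.1809
y' = 1.5 − 1.4000·(cos 2.5166 − cos 3.1416) = 1.2353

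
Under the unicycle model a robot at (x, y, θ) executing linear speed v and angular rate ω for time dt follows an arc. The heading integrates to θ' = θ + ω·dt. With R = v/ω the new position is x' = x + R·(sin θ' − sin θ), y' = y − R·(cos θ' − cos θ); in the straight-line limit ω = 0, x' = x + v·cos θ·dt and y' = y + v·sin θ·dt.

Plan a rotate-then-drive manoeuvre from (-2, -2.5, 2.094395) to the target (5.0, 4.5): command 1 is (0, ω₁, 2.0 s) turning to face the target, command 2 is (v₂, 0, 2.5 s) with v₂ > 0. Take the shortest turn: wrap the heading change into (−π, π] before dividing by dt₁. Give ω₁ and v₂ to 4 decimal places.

heading to target = atan2(4.5−-2.5, 5−-2) = 0.7854
Δθ = wrap(0.7854 − 2.0944) = -1.3090; ω₁ = Δθ/dt₁ = -0.6545
distance = √((5−-2)² + (4.5−-2.5)²) = 9.8995; v₂ = distance/dt₂ = 3.9598

ω₁ = -0.6545, v₂ = 3.9598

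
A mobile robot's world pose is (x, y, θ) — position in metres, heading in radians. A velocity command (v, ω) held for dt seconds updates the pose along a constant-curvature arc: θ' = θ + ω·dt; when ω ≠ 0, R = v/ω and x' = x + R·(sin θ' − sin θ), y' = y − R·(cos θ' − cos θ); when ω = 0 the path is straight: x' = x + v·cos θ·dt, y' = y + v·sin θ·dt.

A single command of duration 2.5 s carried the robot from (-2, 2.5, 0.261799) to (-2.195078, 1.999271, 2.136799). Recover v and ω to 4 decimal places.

Δθ = 2.136799 − 0.261799 = 1.875000
ω = Δθ/dt = 1.875000/2.5 = 0.7500
R = −Δy/(cos θ' − cos θ) = -0.3333
v = R·ω = -0.3333·0.7500 = -0.2500

v = -0.2500, ω = 0.7500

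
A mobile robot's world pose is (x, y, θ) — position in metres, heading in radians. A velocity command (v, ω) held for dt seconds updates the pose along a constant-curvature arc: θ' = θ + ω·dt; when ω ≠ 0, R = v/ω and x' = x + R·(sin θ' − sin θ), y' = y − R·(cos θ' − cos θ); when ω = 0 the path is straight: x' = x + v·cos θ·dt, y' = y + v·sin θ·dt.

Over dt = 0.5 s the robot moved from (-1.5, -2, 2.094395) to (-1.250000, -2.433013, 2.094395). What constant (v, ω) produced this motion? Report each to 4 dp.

v = -1.0000, ω = 0.0000

Δθ = 2.094395 − 2.094395 = 0.000000
ω = Δθ/dt = 0.000000/0.5 = 0.0000
ω = 0 → v = (Δx·cos θ + Δy·sin θ)/dt = -1.0000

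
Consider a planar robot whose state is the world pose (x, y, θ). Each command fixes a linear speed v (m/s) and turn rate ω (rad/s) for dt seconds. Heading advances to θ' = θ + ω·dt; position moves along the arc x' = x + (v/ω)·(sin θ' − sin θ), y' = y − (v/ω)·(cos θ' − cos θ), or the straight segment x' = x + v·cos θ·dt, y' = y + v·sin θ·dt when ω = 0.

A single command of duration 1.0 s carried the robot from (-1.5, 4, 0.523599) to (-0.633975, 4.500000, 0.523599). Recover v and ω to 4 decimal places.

v = 1.0000, ω = 0.0000

Δθ = 0.523599 − 0.523599 = 0.000000
ω = Δθ/dt = 0.000000/1.0 = 0.0000
ω = 0 → v = (Δx·cos θ + Δy·sin θ)/dt = 1.0000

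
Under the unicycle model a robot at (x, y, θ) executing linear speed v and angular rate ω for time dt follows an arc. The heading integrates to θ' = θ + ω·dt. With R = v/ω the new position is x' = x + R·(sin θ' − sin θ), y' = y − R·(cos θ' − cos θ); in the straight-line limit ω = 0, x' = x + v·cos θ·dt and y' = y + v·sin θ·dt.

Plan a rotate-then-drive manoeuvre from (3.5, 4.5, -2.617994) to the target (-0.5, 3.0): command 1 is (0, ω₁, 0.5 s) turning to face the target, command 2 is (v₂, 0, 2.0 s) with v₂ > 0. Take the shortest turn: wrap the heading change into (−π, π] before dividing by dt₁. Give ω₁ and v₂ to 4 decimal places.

heading to target = atan2(3−4.5, -0.5−3.5) = -2.7828
Δθ = wrap(-2.7828 − -2.6180) = -0.1648; ω₁ = Δθ/dt₁ = -0.3297
distance = √((-0.5−3.5)² + (3−4.5)²) = 4.2720; v₂ = distance/dt₂ = 2.1360

ω₁ = -0.3297, v₂ = 2.1360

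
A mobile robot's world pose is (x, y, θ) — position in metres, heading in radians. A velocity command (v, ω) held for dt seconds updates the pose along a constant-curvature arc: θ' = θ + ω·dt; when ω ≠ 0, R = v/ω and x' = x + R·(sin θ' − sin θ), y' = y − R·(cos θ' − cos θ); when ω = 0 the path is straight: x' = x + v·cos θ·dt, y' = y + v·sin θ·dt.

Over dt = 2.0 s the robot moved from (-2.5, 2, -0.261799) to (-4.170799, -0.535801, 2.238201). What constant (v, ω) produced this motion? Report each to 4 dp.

Δθ = 2.238201 − -0.261799 = 2.500000
ω = Δθ/dt = 2.500000/2.0 = 1.2500
R = −Δy/(cos θ' − cos θ) = -1.6000
v = R·ω = -1.6000·1.2500 = -2.0000

v = -2.0000, ω = 1.2500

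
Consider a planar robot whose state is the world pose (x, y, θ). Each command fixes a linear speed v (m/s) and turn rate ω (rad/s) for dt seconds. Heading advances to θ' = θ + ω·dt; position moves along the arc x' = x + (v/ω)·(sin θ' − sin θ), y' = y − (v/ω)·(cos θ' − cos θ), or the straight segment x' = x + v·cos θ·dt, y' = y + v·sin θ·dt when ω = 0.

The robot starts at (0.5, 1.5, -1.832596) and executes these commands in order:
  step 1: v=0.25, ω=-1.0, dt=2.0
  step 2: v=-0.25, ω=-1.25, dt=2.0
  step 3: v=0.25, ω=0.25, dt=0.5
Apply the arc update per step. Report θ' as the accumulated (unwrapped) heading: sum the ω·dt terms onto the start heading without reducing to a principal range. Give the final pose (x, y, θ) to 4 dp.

(0.0868, 1.0198, -6.2076)

step 1: θ'=-3.8326 (R=-0.2500) → pose (0.0992, 1.3721, -3.8326)
step 2: θ'=-6.3326 (R=0.2000) → pose (-0.0381, 1.0182, -6.3326)
step 3: θ'=-6.2076 (R=1.0000) → pose (0.0868, 1.0198, -6.2076)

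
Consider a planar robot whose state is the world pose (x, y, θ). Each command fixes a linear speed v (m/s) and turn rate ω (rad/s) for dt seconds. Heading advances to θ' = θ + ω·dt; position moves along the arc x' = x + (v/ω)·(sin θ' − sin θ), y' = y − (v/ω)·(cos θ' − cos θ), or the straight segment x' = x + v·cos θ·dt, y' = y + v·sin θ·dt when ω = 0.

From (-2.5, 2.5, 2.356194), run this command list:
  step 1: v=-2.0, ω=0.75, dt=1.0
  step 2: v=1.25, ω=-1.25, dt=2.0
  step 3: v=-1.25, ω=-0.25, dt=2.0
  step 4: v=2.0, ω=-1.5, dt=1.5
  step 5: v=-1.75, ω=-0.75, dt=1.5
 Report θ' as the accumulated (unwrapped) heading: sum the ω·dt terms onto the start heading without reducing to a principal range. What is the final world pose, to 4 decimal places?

step 1: θ'=3.1062 (R=-2.6667) → pose (-0.7088, 1.7206, 3.1062)
step 2: θ'=0.6062 (R=-1.0000) → pose (-1.2431, 3.5418, 0.6062)
step 3: θ'=0.1062 (R=5.0000) → pose (-3.5619, 2.6791, 0.1062)
step 4: θ'=-2.1438 (R=-1.3333) → pose (-2.3002, 0.6304, -2.1438)
step 5: θ'=-3.2688 (R=2.3333) → pose (-0.0435, 1.6798, -3.2688)

(-0.0435, 1.6798, -3.2688)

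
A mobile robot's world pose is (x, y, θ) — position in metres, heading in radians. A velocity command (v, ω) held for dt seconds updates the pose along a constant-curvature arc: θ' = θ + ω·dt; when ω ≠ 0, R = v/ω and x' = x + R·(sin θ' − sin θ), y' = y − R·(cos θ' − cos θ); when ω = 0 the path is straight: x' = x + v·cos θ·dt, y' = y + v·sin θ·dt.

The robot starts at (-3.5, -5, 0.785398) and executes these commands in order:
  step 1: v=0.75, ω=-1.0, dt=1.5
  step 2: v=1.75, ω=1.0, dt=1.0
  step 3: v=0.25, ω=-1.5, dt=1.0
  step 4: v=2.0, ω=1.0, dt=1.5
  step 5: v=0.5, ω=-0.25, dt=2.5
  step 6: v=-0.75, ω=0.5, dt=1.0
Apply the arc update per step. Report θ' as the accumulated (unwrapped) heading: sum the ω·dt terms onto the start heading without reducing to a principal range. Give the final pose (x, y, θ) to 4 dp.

(2.2921, -6.6116, 0.1604)

step 1: θ'=-0.7146 (R=-0.7500) → pose (-2.4782, -4.9638, -0.7146)
step 2: θ'=0.2854 (R=1.7500) → pose (-0.8387, -5.3212, 0.2854)
step 3: θ'=-1.2146 (R=-0.1667) → pose (-0.6356, -5.4230, -1.2146)
step 4: θ'=0.2854 (R=2.0000) → pose (1.8020, -6.6446, 0.2854)
step 5: θ'=-0.3396 (R=-2.0000) → pose (3.0313, -6.6780, -0.3396)
step 6: θ'=0.1604 (R=-1.5000) → pose (2.2921, -6.6116, 0.1604)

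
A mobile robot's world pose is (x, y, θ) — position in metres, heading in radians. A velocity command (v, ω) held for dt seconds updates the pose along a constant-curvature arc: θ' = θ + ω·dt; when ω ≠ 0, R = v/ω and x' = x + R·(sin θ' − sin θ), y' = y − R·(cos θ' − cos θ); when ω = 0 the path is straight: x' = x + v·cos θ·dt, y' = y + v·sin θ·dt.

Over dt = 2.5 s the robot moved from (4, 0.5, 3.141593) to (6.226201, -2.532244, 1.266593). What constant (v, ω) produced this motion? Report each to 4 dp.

Δθ = 1.266593 − 3.141593 = -1.875000
ω = Δθ/dt = -1.875000/2.5 = -0.7500
R = −Δy/(cos θ' − cos θ) = 2.3333
v = R·ω = 2.3333·-0.7500 = -1.7500

v = -1.7500, ω = -0.7500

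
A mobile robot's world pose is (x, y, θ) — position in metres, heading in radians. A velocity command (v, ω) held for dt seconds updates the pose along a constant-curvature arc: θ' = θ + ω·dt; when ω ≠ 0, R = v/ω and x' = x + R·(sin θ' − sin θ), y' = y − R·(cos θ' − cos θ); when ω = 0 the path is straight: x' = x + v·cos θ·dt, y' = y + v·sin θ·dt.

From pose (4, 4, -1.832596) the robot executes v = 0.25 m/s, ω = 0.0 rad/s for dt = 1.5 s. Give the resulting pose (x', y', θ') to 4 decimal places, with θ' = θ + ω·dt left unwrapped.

(3.9029, 3.6378, -1.8326)

θ' = -1.8326 + 0.0·1.5 = -1.8326
ω = 0 → straight: x' = 4 + 0.25·cos(-1.8326)·1.5 = 3.9029
y' = 4 + 0.25·sin(-1.8326)·1.5 = 3.6378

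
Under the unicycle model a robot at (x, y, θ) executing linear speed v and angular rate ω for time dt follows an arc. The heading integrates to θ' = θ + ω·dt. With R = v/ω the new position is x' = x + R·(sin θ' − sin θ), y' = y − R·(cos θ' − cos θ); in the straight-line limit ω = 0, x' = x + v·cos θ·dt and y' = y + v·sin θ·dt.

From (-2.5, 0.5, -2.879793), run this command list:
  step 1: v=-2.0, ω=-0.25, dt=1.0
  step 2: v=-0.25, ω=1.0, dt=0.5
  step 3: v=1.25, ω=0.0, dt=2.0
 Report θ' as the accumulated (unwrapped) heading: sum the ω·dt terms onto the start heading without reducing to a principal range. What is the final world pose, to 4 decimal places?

(-2.5840, -0.4203, -2.6298)

step 1: θ'=-3.1298 (R=8.0000) → pose (-0.5238, 0.7720, -3.1298)
step 2: θ'=-2.6298 (R=-0.2500) → pose (-0.4044, 0.8041, -2.6298)
step 3: θ'=-2.6298 (straight) → pose (-2.5840, -0.4203, -2.6298)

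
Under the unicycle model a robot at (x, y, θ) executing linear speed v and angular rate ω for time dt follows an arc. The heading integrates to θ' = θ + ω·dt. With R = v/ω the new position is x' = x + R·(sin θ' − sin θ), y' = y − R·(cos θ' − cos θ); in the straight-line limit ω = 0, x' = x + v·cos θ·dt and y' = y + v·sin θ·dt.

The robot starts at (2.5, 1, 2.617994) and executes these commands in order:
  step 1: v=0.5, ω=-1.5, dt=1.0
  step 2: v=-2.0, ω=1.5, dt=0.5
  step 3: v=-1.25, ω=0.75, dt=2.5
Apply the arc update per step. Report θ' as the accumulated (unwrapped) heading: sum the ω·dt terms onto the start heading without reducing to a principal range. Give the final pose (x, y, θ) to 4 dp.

(4.8276, -0.4254, 3.7430)

step 1: θ'=1.1180 (R=-0.3333) → pose (2.3669, 1.4345, 1.1180)
step 2: θ'=1.8680 (R=-1.3333) → pose (2.2910, 0.4607, 1.8680)
step 3: θ'=3.7430 (R=-1.6667) → pose (4.8276, -0.4254, 3.7430)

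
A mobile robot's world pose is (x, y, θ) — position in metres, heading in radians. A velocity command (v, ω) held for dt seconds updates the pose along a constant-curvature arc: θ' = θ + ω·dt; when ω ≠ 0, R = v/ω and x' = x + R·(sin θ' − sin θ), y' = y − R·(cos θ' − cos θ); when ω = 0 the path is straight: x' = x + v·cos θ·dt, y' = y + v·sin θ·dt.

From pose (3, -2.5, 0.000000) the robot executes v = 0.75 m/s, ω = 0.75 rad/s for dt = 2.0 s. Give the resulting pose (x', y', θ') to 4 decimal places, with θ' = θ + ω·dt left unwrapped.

θ' = 0.0000 + 0.75·2.0 = 1.5000
R = v/ω = 0.75/0.75 = 1.0000
x' = 3 + 1.0000·(sin 1.5000 − sin 0.0000) = 3.9975
y' = -2.5 − 1.0000·(cos 1.5000 − cos 0.0000) = -1.5707

(3.9975, -1.5707, 1.5000)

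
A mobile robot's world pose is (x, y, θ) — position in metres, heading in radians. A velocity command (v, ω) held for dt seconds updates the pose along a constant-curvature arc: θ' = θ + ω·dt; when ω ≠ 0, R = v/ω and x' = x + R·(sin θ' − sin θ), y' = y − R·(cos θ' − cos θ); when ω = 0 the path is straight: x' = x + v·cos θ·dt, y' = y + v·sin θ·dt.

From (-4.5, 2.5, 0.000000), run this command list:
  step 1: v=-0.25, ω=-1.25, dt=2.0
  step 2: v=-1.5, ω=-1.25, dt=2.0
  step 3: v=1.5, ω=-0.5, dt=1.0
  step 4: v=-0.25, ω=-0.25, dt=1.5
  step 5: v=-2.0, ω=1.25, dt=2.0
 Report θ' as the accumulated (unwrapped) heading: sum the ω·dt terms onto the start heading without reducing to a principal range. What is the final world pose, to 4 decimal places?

(-2.0342, -0.4009, -3.3750)

step 1: θ'=-2.5000 (R=0.2000) → pose (-4.6197, 2.8602, -2.5000)
step 2: θ'=-5.0000 (R=1.2000) → pose (-2.7508, 1.5585, -5.0000)
step 3: θ'=-5.5000 (R=-3.0000) → pose (-1.9907, 2.8335, -5.5000)
step 4: θ'=-5.8750 (R=1.0000) → pose (-2.2993, 2.6243, -5.8750)
step 5: θ'=-3.3750 (R=-1.6000) → pose (-2.0342, -0.4009, -3.3750)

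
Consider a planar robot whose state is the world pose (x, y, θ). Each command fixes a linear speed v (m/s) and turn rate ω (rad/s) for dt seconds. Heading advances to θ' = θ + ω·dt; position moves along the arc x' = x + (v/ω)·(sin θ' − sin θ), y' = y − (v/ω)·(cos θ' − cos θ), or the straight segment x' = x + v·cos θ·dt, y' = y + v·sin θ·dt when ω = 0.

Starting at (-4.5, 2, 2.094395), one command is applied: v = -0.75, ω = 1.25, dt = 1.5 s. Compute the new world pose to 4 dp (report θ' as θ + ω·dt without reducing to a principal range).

(-3.5385, 1.8941, 3.9694)

θ' = 2.0944 + 1.25·1.5 = 3.9694
R = v/ω = -0.75/1.25 = -0.6000
x' = -4.5 + -0.6000·(sin 3.9694 − sin 2.0944) = -3.5385
y' = 2 − -0.6000·(cos 3.9694 − cos 2.0944) = 1.8941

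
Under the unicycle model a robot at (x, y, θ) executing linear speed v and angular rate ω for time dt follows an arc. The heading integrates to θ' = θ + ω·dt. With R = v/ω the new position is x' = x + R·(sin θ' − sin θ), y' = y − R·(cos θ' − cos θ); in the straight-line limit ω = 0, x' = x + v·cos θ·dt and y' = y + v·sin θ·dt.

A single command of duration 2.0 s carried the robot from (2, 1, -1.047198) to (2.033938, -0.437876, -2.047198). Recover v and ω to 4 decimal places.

Δθ = -2.047198 − -1.047198 = -1.000000
ω = Δθ/dt = -1.000000/2.0 = -0.5000
R = −Δy/(cos θ' − cos θ) = -1.5000
v = R·ω = -1.5000·-0.5000 = 0.7500

v = 0.7500, ω = -0.5000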